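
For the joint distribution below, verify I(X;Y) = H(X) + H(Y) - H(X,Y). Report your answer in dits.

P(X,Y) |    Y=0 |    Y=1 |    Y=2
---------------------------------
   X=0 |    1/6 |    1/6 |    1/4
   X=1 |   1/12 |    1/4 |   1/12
I(X;Y) = 0.0227 dits

Mutual information has multiple equivalent forms:
- I(X;Y) = H(X) - H(X|Y)
- I(X;Y) = H(Y) - H(Y|X)
- I(X;Y) = H(X) + H(Y) - H(X,Y)

Computing all quantities:
H(X) = 0.2950, H(Y) = 0.4680, H(X,Y) = 0.7403
H(X|Y) = 0.2723, H(Y|X) = 0.4453

Verification:
H(X) - H(X|Y) = 0.2950 - 0.2723 = 0.0227
H(Y) - H(Y|X) = 0.4680 - 0.4453 = 0.0227
H(X) + H(Y) - H(X,Y) = 0.2950 + 0.4680 - 0.7403 = 0.0227

All forms give I(X;Y) = 0.0227 dits. ✓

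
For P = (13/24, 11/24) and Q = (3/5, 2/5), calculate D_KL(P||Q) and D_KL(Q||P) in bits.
D_KL(P||Q) = 0.0101, D_KL(Q||P) = 0.0100

KL divergence is not symmetric: D_KL(P||Q) ≠ D_KL(Q||P) in general.

D_KL(P||Q) = 0.0101 bits
D_KL(Q||P) = 0.0100 bits

No, they are not equal!

This asymmetry is why KL divergence is not a true distance metric.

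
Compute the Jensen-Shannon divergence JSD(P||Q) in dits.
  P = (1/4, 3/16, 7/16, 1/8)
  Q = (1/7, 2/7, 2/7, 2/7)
0.0159 dits

Jensen-Shannon divergence is:
JSD(P||Q) = 0.5 × D_KL(P||M) + 0.5 × D_KL(Q||M)
where M = 0.5 × (P + Q) is the mixture distribution.

M = 0.5 × (1/4, 3/16, 7/16, 1/8) + 0.5 × (1/7, 2/7, 2/7, 2/7) = (0.196429, 0.236607, 0.361607, 0.205357)

D_KL(P||M) = 0.0165 dits
D_KL(Q||M) = 0.0154 dits

JSD(P||Q) = 0.5 × 0.0165 + 0.5 × 0.0154 = 0.0159 dits

Unlike KL divergence, JSD is symmetric and bounded: 0 ≤ JSD ≤ log(2).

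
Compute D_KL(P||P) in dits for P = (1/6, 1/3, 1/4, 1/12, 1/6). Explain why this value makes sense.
0.0000 dits

KL divergence satisfies the Gibbs inequality: D_KL(P||Q) ≥ 0 for all distributions P, Q.

D_KL(P||Q) = Σ p(x) log(p(x)/q(x))
Each term is p(x) × log_10(p(x)/p(x)) = p(x) × log_10(1) = 0, so the sum is 0.
D_KL(P||Q) = 0.0000 dits

When P = Q, the KL divergence is exactly 0, as there is no 'divergence' between identical distributions.

This non-negativity is a fundamental property: relative entropy cannot be negative because it measures how different Q is from P.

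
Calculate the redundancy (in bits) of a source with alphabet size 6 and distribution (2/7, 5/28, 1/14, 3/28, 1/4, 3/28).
0.1623 bits

Redundancy measures how far a source is from maximum entropy:
R = H_max - H(X)

Maximum entropy for 6 symbols: H_max = log_2(6) = 2.5850 bits
Actual entropy: H(X) = 2.4227 bits
Redundancy: R = 2.5850 - 2.4227 = 0.1623 bits

This redundancy represents potential for compression: the source could be compressed by 0.1623 bits per symbol.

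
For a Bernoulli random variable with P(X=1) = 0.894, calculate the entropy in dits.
0.1468 dits

The binary entropy function is:
H(p) = -p log(p) - (1-p) log(1-p)

H(0.894) = -0.894 × log_10(0.894) - 0.106 × log_10(0.106)
H(0.894) = 0.1468 dits

Note: Binary entropy is maximized at p=0.5 (H=1 bit) and minimized at p=0 or p=1 (H=0).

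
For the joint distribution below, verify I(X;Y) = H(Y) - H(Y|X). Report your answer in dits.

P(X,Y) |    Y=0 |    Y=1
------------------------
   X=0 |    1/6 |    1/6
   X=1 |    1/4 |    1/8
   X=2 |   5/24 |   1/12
I(X;Y) = 0.0075 dits

Mutual information has multiple equivalent forms:
- I(X;Y) = H(X) - H(X|Y)
- I(X;Y) = H(Y) - H(Y|X)
- I(X;Y) = H(X) + H(Y) - H(X,Y)

Computing all quantities:
H(X) = 0.4749, H(Y) = 0.2873, H(X,Y) = 0.7546
H(X|Y) = 0.4673, H(Y|X) = 0.2798

Verification:
H(X) - H(X|Y) = 0.4749 - 0.4673 = 0.0075
H(Y) - H(Y|X) = 0.2873 - 0.2798 = 0.0075
H(X) + H(Y) - H(X,Y) = 0.4749 + 0.2873 - 0.7546 = 0.0075

All forms give I(X;Y) = 0.0075 dits. ✓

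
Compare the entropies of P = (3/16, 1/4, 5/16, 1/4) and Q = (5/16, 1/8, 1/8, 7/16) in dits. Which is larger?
P

Computing entropies in dits:
H(P) = 0.5952
H(Q) = 0.5407

Distribution P has higher entropy.

Intuition: The distribution closer to uniform (more spread out) has higher entropy.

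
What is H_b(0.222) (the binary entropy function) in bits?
0.7638 bits

The binary entropy function is:
H(p) = -p log(p) - (1-p) log(1-p)

H(0.222) = -0.222 × log_2(0.222) - 0.778 × log_2(0.778)
H(0.222) = 0.7638 bits

Note: Binary entropy is maximized at p=0.5 (H=1 bit) and minimized at p=0 or p=1 (H=0).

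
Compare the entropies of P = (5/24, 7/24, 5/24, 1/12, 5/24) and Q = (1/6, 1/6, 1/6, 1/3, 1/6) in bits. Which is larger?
Q

Computing entropies in bits:
H(P) = 2.2316
H(Q) = 2.2516

Distribution Q has higher entropy.

Intuition: The distribution closer to uniform (more spread out) has higher entropy.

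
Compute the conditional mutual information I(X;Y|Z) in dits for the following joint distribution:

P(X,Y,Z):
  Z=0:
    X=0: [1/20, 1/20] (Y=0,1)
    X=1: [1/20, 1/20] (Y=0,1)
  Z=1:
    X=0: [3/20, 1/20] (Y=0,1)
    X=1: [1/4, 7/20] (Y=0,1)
0.0150 dits

Conditional mutual information: I(X;Y|Z) = H(X|Z) + H(Y|Z) - H(X,Y|Z)

H(Z) = 0.2173
H(X,Z) = 0.4729 → H(X|Z) = 0.2556
H(Y,Z) = 0.5184 → H(Y|Z) = 0.3010
H(X,Y,Z) = 0.7589 → H(X,Y|Z) = 0.5416

I(X;Y|Z) = 0.2556 + 0.3010 - 0.5416 = 0.0150 dits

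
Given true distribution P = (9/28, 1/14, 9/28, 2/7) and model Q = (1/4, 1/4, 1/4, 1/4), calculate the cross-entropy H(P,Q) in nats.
1.3863 nats

Cross-entropy: H(P,Q) = -Σ p(x) log q(x)

Alternatively: H(P,Q) = H(P) + D_KL(P||Q)
H(P) = 1.2761 nats
D_KL(P||Q) = 0.1102 nats

H(P,Q) = 1.2761 + 0.1102 = 1.3863 nats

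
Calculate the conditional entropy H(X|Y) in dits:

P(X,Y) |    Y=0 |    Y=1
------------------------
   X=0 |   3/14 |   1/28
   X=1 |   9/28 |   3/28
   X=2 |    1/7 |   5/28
0.4390 dits

Using the chain rule: H(X|Y) = H(X,Y) - H(Y)

First, compute H(X,Y) = 0.7117 dits

Marginal P(Y) = (19/28, 9/28)
H(Y) = 0.2727 dits

H(X|Y) = H(X,Y) - H(Y) = 0.7117 - 0.2727 = 0.4390 dits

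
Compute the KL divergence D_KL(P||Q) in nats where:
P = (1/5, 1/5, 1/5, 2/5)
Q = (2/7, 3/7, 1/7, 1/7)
0.2554 nats

KL divergence: D_KL(P||Q) = Σ p(x) log(p(x)/q(x))

Computing term by term:
  x=0: 1/5 × log_e[(1/5)/(2/7)] = 1/5 × -0.3567 = -0.0713
  x=1: 1/5 × log_e[(1/5)/(3/7)] = 1/5 × -0.7621 = -0.1524
  x=2: 1/5 × log_e[(1/5)/(1/7)] = 1/5 × 0.3365 = 0.0673
  x=3: 2/5 × log_e[(2/5)/(1/7)] = 2/5 × 1.0296 = 0.4118

D_KL(P||Q) = 0.2554 nats

Note: KL divergence is always non-negative and equals 0 iff P = Q.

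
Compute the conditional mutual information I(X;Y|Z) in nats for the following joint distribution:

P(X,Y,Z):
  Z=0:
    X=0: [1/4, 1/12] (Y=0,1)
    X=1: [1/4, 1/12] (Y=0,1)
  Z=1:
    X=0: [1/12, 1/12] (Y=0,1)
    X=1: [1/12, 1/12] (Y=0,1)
0.0000 nats

Conditional mutual information: I(X;Y|Z) = H(X|Z) + H(Y|Z) - H(X,Y|Z)

H(Z) = 0.6365
H(X,Z) = 1.3297 → H(X|Z) = 0.6931
H(Y,Z) = 1.2425 → H(Y|Z) = 0.6059
H(X,Y,Z) = 1.9356 → H(X,Y|Z) = 1.2991

I(X;Y|Z) = 0.6931 + 0.6059 - 1.2991 = 0.0000 nats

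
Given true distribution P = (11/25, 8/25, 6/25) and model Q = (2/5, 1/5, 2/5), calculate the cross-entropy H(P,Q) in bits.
1.6419 bits

Cross-entropy: H(P,Q) = -Σ p(x) log q(x)

Alternatively: H(P,Q) = H(P) + D_KL(P||Q)
H(P) = 1.5413 bits
D_KL(P||Q) = 0.1006 bits

H(P,Q) = 1.5413 + 0.1006 = 1.6419 bits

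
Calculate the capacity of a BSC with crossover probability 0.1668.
0.3497 bits

For a binary symmetric channel (BSC) with error probability p:
Capacity C = 1 - H(p) bits per symbol

where H(p) = -p log₂(p) - (1-p) log₂(1-p) is the binary entropy function.

H(0.1668) = 0.6503 bits
C = 1 - 0.6503 = 0.3497 bits per symbol

This means we can reliably transmit up to 0.3497 bits of information per channel use.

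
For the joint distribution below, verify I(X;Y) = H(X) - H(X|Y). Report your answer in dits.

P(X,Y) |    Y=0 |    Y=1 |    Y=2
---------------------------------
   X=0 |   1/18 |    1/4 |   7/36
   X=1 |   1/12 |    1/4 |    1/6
I(X;Y) = 0.0017 dits

Mutual information has multiple equivalent forms:
- I(X;Y) = H(X) - H(X|Y)
- I(X;Y) = H(Y) - H(Y|X)
- I(X;Y) = H(X) + H(Y) - H(X,Y)

Computing all quantities:
H(X) = 0.3010, H(Y) = 0.4293, H(X,Y) = 0.7287
H(X|Y) = 0.2994, H(Y|X) = 0.4277

Verification:
H(X) - H(X|Y) = 0.3010 - 0.2994 = 0.0017
H(Y) - H(Y|X) = 0.4293 - 0.4277 = 0.0017
H(X) + H(Y) - H(X,Y) = 0.3010 + 0.4293 - 0.7287 = 0.0017

All forms give I(X;Y) = 0.0017 dits. ✓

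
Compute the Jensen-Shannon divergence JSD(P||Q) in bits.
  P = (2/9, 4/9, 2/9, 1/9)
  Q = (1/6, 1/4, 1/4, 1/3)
0.0653 bits

Jensen-Shannon divergence is:
JSD(P||Q) = 0.5 × D_KL(P||M) + 0.5 × D_KL(Q||M)
where M = 0.5 × (P + Q) is the mixture distribution.

M = 0.5 × (2/9, 4/9, 2/9, 1/9) + 0.5 × (1/6, 1/4, 1/4, 1/3) = (7/36, 0.347222, 0.236111, 2/9)

D_KL(P||M) = 0.0705 bits
D_KL(Q||M) = 0.0601 bits

JSD(P||Q) = 0.5 × 0.0705 + 0.5 × 0.0601 = 0.0653 bits

Unlike KL divergence, JSD is symmetric and bounded: 0 ≤ JSD ≤ log(2).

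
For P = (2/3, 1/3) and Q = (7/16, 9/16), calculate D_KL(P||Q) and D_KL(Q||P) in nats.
D_KL(P||Q) = 0.1064, D_KL(Q||P) = 0.1100

KL divergence is not symmetric: D_KL(P||Q) ≠ D_KL(Q||P) in general.

D_KL(P||Q) = 0.1064 nats
D_KL(Q||P) = 0.1100 nats

No, they are not equal!

This asymmetry is why KL divergence is not a true distance metric.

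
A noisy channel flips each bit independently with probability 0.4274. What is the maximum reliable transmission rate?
0.0153 bits

For a binary symmetric channel (BSC) with error probability p:
Capacity C = 1 - H(p) bits per symbol

where H(p) = -p log₂(p) - (1-p) log₂(1-p) is the binary entropy function.

H(0.4274) = 0.9847 bits
C = 1 - 0.9847 = 0.0153 bits per symbol

This means we can reliably transmit up to 0.0153 bits of information per channel use.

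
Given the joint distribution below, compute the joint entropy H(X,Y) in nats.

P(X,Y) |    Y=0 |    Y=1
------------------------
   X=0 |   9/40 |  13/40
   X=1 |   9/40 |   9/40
1.3721 nats

Joint entropy is H(X,Y) = -Σ_{x,y} p(x,y) log p(x,y).

Summing over all non-zero entries:
H(X,Y) = -[9/40·log_e(9/40) + 13/40·log_e(13/40) + 9/40·log_e(9/40) + 9/40·log_e(9/40)]
H(X,Y) = 1.3721 nats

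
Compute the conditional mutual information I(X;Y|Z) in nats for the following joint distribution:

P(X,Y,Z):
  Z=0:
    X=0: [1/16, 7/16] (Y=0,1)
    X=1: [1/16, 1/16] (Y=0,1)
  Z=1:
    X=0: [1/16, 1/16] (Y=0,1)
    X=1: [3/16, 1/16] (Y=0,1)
0.0492 nats

Conditional mutual information: I(X;Y|Z) = H(X|Z) + H(Y|Z) - H(X,Y|Z)

H(Z) = 0.6616
H(X,Z) = 1.2130 → H(X|Z) = 0.5514
H(Y,Z) = 1.2130 → H(Y|Z) = 0.5514
H(X,Y,Z) = 1.7153 → H(X,Y|Z) = 1.0537

I(X;Y|Z) = 0.5514 + 0.5514 - 1.0537 = 0.0492 nats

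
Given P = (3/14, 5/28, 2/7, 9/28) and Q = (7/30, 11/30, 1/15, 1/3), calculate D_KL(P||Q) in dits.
0.1118 dits

KL divergence: D_KL(P||Q) = Σ p(x) log(p(x)/q(x))

Computing term by term:
  x=0: 3/14 × log_10[(3/14)/(7/30)] = 3/14 × -0.0370 = -0.0079
  x=1: 5/28 × log_10[(5/28)/(11/30)] = 5/28 × -0.3125 = -0.0558
  x=2: 2/7 × log_10[(2/7)/(1/15)] = 2/7 × 0.6320 = 0.1806
  x=3: 9/28 × log_10[(9/28)/(1/3)] = 9/28 × -0.0158 = -0.0051

D_KL(P||Q) = 0.1118 dits

Note: KL divergence is always non-negative and equals 0 iff P = Q.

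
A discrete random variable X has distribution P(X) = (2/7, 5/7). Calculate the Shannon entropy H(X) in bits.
0.8631 bits

Shannon entropy is H(X) = -Σ p(x) log p(x).

For P = (2/7, 5/7):
H = -2/7 × log_2(2/7) -5/7 × log_2(5/7)
H = 0.8631 bits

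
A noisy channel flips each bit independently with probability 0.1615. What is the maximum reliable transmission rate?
0.3621 bits

For a binary symmetric channel (BSC) with error probability p:
Capacity C = 1 - H(p) bits per symbol

where H(p) = -p log₂(p) - (1-p) log₂(1-p) is the binary entropy function.

H(0.1615) = 0.6379 bits
C = 1 - 0.6379 = 0.3621 bits per symbol

This means we can reliably transmit up to 0.3621 bits of information per channel use.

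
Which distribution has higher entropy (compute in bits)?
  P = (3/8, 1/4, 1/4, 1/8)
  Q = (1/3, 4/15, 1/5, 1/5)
Q

Computing entropies in bits:
H(P) = 1.9056
H(Q) = 1.9656

Distribution Q has higher entropy.

Intuition: The distribution closer to uniform (more spread out) has higher entropy.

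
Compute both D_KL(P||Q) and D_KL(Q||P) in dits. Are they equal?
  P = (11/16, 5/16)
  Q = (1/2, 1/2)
D_KL(P||Q) = 0.0313, D_KL(Q||P) = 0.0329

KL divergence is not symmetric: D_KL(P||Q) ≠ D_KL(Q||P) in general.

D_KL(P||Q) = 0.0313 dits
D_KL(Q||P) = 0.0329 dits

No, they are not equal!

This asymmetry is why KL divergence is not a true distance metric.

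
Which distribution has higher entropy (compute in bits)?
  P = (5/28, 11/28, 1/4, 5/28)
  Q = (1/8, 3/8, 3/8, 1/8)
P

Computing entropies in bits:
H(P) = 1.9172
H(Q) = 1.8113

Distribution P has higher entropy.

Intuition: The distribution closer to uniform (more spread out) has higher entropy.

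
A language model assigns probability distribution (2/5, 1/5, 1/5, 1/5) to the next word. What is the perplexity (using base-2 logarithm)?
3.7893

Perplexity is 2^H (or exp(H) for natural log).

First, H = -Σ p log p = 1.9219 bits
Perplexity = 2^1.9219 = 3.7893

Interpretation: The model's uncertainty is equivalent to choosing uniformly among 3.8 options.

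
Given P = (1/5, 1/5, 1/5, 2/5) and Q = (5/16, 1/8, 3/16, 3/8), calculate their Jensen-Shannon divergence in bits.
0.0157 bits

Jensen-Shannon divergence is:
JSD(P||Q) = 0.5 × D_KL(P||M) + 0.5 × D_KL(Q||M)
where M = 0.5 × (P + Q) is the mixture distribution.

M = 0.5 × (1/5, 1/5, 1/5, 2/5) + 0.5 × (5/16, 1/8, 3/16, 3/8) = (0.25625, 0.1625, 0.19375, 0.3875)

D_KL(P||M) = 0.0159 bits
D_KL(Q||M) = 0.0155 bits

JSD(P||Q) = 0.5 × 0.0159 + 0.5 × 0.0155 = 0.0157 bits

Unlike KL divergence, JSD is symmetric and bounded: 0 ≤ JSD ≤ log(2).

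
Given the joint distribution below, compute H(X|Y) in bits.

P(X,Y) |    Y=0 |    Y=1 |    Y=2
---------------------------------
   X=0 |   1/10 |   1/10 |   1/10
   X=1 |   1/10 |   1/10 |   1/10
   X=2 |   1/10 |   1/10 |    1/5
1.5510 bits

Using the chain rule: H(X|Y) = H(X,Y) - H(Y)

First, compute H(X,Y) = 3.1219 bits

Marginal P(Y) = (3/10, 3/10, 2/5)
H(Y) = 1.5710 bits

H(X|Y) = H(X,Y) - H(Y) = 3.1219 - 1.5710 = 1.5510 bits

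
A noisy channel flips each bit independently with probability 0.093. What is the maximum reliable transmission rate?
0.5536 bits

For a binary symmetric channel (BSC) with error probability p:
Capacity C = 1 - H(p) bits per symbol

where H(p) = -p log₂(p) - (1-p) log₂(1-p) is the binary entropy function.

H(0.093) = 0.4464 bits
C = 1 - 0.4464 = 0.5536 bits per symbol

This means we can reliably transmit up to 0.5536 bits of information per channel use.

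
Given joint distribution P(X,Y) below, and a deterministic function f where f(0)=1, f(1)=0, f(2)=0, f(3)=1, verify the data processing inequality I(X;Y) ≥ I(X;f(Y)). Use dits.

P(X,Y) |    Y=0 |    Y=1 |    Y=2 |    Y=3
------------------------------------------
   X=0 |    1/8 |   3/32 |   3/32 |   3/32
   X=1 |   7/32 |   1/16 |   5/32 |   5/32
I(X;Y) = 0.0062, I(X;f(Y)) = 0.0019, inequality holds: 0.0062 ≥ 0.0019

Data Processing Inequality: For any Markov chain X → Y → Z, we have I(X;Y) ≥ I(X;Z).

Here Z = f(Y) is a deterministic function of Y, forming X → Y → Z.

Original I(X;Y) = 0.0062 dits

After applying f:
P(X,Z) where Z=f(Y):
- P(X,Z=0) = P(X,Y=1) + P(X,Y=2)
- P(X,Z=1) = P(X,Y=0) + P(X,Y=3)

I(X;Z) = I(X;f(Y)) = 0.0019 dits

Verification: 0.0062 ≥ 0.0019 ✓

Information cannot be created by processing; the function f can only lose information about X.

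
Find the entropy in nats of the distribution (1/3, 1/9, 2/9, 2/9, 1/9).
1.5230 nats

Shannon entropy is H(X) = -Σ p(x) log p(x).

For P = (1/3, 1/9, 2/9, 2/9, 1/9):
H = -1/3 × log_e(1/3) -1/9 × log_e(1/9) -2/9 × log_e(2/9) -2/9 × log_e(2/9) -1/9 × log_e(1/9)
H = 1.5230 nats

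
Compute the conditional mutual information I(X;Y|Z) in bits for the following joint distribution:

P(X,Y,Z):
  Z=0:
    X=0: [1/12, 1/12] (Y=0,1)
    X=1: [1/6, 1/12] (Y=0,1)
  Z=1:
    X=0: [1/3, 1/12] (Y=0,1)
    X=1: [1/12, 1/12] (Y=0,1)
0.0443 bits

Conditional mutual information: I(X;Y|Z) = H(X|Z) + H(Y|Z) - H(X,Y|Z)

H(Z) = 0.9799
H(X,Z) = 1.8879 → H(X|Z) = 0.9080
H(Y,Z) = 1.8879 → H(Y|Z) = 0.9080
H(X,Y,Z) = 2.7516 → H(X,Y|Z) = 1.7718

I(X;Y|Z) = 0.9080 + 0.9080 - 1.7718 = 0.0443 bits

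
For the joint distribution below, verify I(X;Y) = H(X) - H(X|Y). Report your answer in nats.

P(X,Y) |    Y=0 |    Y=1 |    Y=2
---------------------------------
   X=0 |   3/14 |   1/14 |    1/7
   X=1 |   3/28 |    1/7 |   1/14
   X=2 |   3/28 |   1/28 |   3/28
I(X;Y) = 0.0490 nats

Mutual information has multiple equivalent forms:
- I(X;Y) = H(X) - H(X|Y)
- I(X;Y) = H(Y) - H(Y|X)
- I(X;Y) = H(X) + H(Y) - H(X,Y)

Computing all quantities:
H(X) = 1.0745, H(Y) = 1.0745, H(X,Y) = 2.1000
H(X|Y) = 1.0255, H(Y|X) = 1.0255

Verification:
H(X) - H(X|Y) = 1.0745 - 1.0255 = 0.0490
H(Y) - H(Y|X) = 1.0745 - 1.0255 = 0.0490
H(X) + H(Y) - H(X,Y) = 1.0745 + 1.0745 - 2.1000 = 0.0490

All forms give I(X;Y) = 0.0490 nats. ✓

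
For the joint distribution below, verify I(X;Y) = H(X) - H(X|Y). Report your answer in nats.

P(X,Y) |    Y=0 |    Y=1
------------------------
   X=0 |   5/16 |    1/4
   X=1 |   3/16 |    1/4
I(X;Y) = 0.0080 nats

Mutual information has multiple equivalent forms:
- I(X;Y) = H(X) - H(X|Y)
- I(X;Y) = H(Y) - H(Y|X)
- I(X;Y) = H(X) + H(Y) - H(X,Y)

Computing all quantities:
H(X) = 0.6853, H(Y) = 0.6931, H(X,Y) = 1.3705
H(X|Y) = 0.6774, H(Y|X) = 0.6852

Verification:
H(X) - H(X|Y) = 0.6853 - 0.6774 = 0.0080
H(Y) - H(Y|X) = 0.6931 - 0.6852 = 0.0080
H(X) + H(Y) - H(X,Y) = 0.6853 + 0.6931 - 1.3705 = 0.0080

All forms give I(X;Y) = 0.0080 nats. ✓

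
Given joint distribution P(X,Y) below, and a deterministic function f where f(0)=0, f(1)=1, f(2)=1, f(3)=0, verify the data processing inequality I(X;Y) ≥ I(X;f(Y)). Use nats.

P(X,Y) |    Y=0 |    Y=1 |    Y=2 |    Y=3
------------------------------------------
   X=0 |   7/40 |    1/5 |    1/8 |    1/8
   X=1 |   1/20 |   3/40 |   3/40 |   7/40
I(X;Y) = 0.0452, I(X;f(Y)) = 0.0068, inequality holds: 0.0452 ≥ 0.0068

Data Processing Inequality: For any Markov chain X → Y → Z, we have I(X;Y) ≥ I(X;Z).

Here Z = f(Y) is a deterministic function of Y, forming X → Y → Z.

Original I(X;Y) = 0.0452 nats

After applying f:
P(X,Z) where Z=f(Y):
- P(X,Z=0) = P(X,Y=0) + P(X,Y=3)
- P(X,Z=1) = P(X,Y=1) + P(X,Y=2)

I(X;Z) = I(X;f(Y)) = 0.0068 nats

Verification: 0.0452 ≥ 0.0068 ✓

Information cannot be created by processing; the function f can only lose information about X.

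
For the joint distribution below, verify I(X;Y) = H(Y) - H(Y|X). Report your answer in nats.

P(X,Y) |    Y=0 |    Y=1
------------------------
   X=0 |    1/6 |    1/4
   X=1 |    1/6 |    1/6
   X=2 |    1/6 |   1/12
I(X;Y) = 0.0225 nats

Mutual information has multiple equivalent forms:
- I(X;Y) = H(X) - H(X|Y)
- I(X;Y) = H(Y) - H(Y|X)
- I(X;Y) = H(X) + H(Y) - H(X,Y)

Computing all quantities:
H(X) = 1.0776, H(Y) = 0.6931, H(X,Y) = 1.7482
H(X|Y) = 1.0550, H(Y|X) = 0.6706

Verification:
H(X) - H(X|Y) = 1.0776 - 1.0550 = 0.0225
H(Y) - H(Y|X) = 0.6931 - 0.6706 = 0.0225
H(X) + H(Y) - H(X,Y) = 1.0776 + 0.6931 - 1.7482 = 0.0225

All forms give I(X;Y) = 0.0225 nats. ✓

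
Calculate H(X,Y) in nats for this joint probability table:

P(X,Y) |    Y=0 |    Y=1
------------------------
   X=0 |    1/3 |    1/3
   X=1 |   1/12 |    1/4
1.2861 nats

Joint entropy is H(X,Y) = -Σ_{x,y} p(x,y) log p(x,y).

Summing over all non-zero entries:
H(X,Y) = -[1/3·log_e(1/3) + 1/3·log_e(1/3) + 1/12·log_e(1/12) + 1/4·log_e(1/4)]
H(X,Y) = 1.2861 nats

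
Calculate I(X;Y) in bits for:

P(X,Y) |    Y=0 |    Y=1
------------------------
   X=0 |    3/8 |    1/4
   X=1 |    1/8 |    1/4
0.0488 bits

Mutual information: I(X;Y) = H(X) + H(Y) - H(X,Y)

Marginals:
P(X) = (5/8, 3/8), H(X) = 0.9544 bits
P(Y) = (1/2, 1/2), H(Y) = 1.0000 bits

Joint entropy: H(X,Y) = 1.9056 bits

I(X;Y) = 0.9544 + 1.0000 - 1.9056 = 0.0488 bits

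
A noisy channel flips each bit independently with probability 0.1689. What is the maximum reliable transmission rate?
0.3448 bits

For a binary symmetric channel (BSC) with error probability p:
Capacity C = 1 - H(p) bits per symbol

where H(p) = -p log₂(p) - (1-p) log₂(1-p) is the binary entropy function.

H(0.1689) = 0.6552 bits
C = 1 - 0.6552 = 0.3448 bits per symbol

This means we can reliably transmit up to 0.3448 bits of information per channel use.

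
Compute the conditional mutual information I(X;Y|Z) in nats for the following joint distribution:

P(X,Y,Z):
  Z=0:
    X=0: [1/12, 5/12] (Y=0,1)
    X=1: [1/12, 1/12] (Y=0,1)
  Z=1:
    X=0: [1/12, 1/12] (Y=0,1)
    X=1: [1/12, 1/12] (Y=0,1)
0.0341 nats

Conditional mutual information: I(X;Y|Z) = H(X|Z) + H(Y|Z) - H(X,Y|Z)

H(Z) = 0.6365
H(X,Z) = 1.2425 → H(X|Z) = 0.6059
H(Y,Z) = 1.2425 → H(Y|Z) = 0.6059
H(X,Y,Z) = 1.8143 → H(X,Y|Z) = 1.1778

I(X;Y|Z) = 0.6059 + 0.6059 - 1.1778 = 0.0341 nats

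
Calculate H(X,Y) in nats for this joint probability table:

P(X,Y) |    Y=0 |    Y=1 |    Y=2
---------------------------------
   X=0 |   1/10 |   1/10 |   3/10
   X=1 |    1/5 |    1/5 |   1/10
1.6957 nats

Joint entropy is H(X,Y) = -Σ_{x,y} p(x,y) log p(x,y).

Summing over all non-zero entries:
H(X,Y) = -[1/10·log_e(1/10) + 1/10·log_e(1/10) + 3/10·log_e(3/10) + 1/5·log_e(1/5) + 1/5·log_e(1/5) + 1/10·log_e(1/10)]
H(X,Y) = 1.6957 nats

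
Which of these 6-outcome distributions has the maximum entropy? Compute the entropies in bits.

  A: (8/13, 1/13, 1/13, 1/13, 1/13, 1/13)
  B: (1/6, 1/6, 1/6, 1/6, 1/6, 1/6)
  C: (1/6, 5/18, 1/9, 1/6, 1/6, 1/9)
B

For a discrete distribution over n outcomes, entropy is maximized by the uniform distribution.

Computing entropies:
H(A) = 1.8543 bits
H(B) = 2.5850 bits
H(C) = 2.5102 bits

The uniform distribution (where all probabilities equal 1/6) achieves the maximum entropy of log_2(6) = 2.5850 bits.

Distribution B has the highest entropy.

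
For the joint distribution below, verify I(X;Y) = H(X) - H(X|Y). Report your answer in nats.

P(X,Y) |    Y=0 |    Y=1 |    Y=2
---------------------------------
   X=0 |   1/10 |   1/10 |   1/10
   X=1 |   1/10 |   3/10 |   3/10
I(X;Y) = 0.0224 nats

Mutual information has multiple equivalent forms:
- I(X;Y) = H(X) - H(X|Y)
- I(X;Y) = H(Y) - H(Y|X)
- I(X;Y) = H(X) + H(Y) - H(X,Y)

Computing all quantities:
H(X) = 0.6109, H(Y) = 1.0549, H(X,Y) = 1.6434
H(X|Y) = 0.5885, H(Y|X) = 1.0326

Verification:
H(X) - H(X|Y) = 0.6109 - 0.5885 = 0.0224
H(Y) - H(Y|X) = 1.0549 - 1.0326 = 0.0224
H(X) + H(Y) - H(X,Y) = 0.6109 + 1.0549 - 1.6434 = 0.0224

All forms give I(X;Y) = 0.0224 nats. ✓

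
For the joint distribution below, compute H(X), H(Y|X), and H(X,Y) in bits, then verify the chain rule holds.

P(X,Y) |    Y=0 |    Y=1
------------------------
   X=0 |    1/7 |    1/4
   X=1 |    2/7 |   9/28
H(X,Y) = 1.9438, H(X) = 0.9666, H(Y|X) = 0.9771 (all in bits)

Chain rule: H(X,Y) = H(X) + H(Y|X)

Left side — joint entropy directly:
H(X,Y) = -Σ p(x,y) log p(x,y) = 1.9438 bits

Right side — compute H(Y|X) from the conditional distributions:
P(X) = (11/28, 17/28), so H(X) = 0.9666 bits
H(Y|X) = Σ_x P(X=x) · H(Y|X=x):
  P(Y|X=0) = (4/11, 7/11), H(Y|X=0) = 0.9457, weight P(X=0) = 11/28
  P(Y|X=1) = (8/17, 9/17), H(Y|X=1) = 0.9975, weight P(X=1) = 17/28
H(Y|X) = 0.9771 bits

H(X) + H(Y|X) = 0.9666 + 0.9771 = 1.9438 bits

Both sides equal 1.9438 bits. ✓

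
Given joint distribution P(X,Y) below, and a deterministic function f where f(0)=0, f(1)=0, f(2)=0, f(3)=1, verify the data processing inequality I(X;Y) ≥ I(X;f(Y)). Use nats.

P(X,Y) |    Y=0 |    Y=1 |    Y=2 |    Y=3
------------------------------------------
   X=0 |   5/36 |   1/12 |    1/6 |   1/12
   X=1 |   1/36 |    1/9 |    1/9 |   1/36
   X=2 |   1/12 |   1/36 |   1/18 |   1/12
I(X;Y) = 0.0736, I(X;f(Y)) = 0.0231, inequality holds: 0.0736 ≥ 0.0231

Data Processing Inequality: For any Markov chain X → Y → Z, we have I(X;Y) ≥ I(X;Z).

Here Z = f(Y) is a deterministic function of Y, forming X → Y → Z.

Original I(X;Y) = 0.0736 nats

After applying f:
P(X,Z) where Z=f(Y):
- P(X,Z=0) = P(X,Y=0) + P(X,Y=1) + P(X,Y=2)
- P(X,Z=1) = P(X,Y=3)

I(X;Z) = I(X;f(Y)) = 0.0231 nats

Verification: 0.0736 ≥ 0.0231 ✓

Information cannot be created by processing; the function f can only lose information about X.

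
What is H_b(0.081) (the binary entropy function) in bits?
0.4057 bits

The binary entropy function is:
H(p) = -p log(p) - (1-p) log(1-p)

H(0.081) = -0.081 × log_2(0.081) - 0.919 × log_2(0.919)
H(0.081) = 0.4057 bits

Note: Binary entropy is maximized at p=0.5 (H=1 bit) and minimized at p=0 or p=1 (H=0).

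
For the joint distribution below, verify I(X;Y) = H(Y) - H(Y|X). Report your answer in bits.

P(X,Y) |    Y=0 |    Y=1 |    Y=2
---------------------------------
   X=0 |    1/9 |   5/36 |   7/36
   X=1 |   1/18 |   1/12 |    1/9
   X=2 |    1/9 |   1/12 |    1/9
I(X;Y) = 0.0119 bits

Mutual information has multiple equivalent forms:
- I(X;Y) = H(X) - H(X|Y)
- I(X;Y) = H(Y) - H(Y|X)
- I(X;Y) = H(X) + H(Y) - H(X,Y)

Computing all quantities:
H(X) = 1.5426, H(Y) = 1.5622, H(X,Y) = 3.0930
H(X|Y) = 1.5307, H(Y|X) = 1.5503

Verification:
H(X) - H(X|Y) = 1.5426 - 1.5307 = 0.0119
H(Y) - H(Y|X) = 1.5622 - 1.5503 = 0.0119
H(X) + H(Y) - H(X,Y) = 1.5426 + 1.5622 - 3.0930 = 0.0119

All forms give I(X;Y) = 0.0119 bits. ✓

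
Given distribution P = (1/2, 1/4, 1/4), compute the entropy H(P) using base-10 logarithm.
0.4515 dits

Shannon entropy is H(X) = -Σ p(x) log p(x).

For P = (1/2, 1/4, 1/4):
H = -1/2 × log_10(1/2) -1/4 × log_10(1/4) -1/4 × log_10(1/4)
H = 0.4515 dits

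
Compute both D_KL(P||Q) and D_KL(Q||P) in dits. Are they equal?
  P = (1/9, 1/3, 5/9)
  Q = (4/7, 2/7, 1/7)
D_KL(P||Q) = 0.2710, D_KL(Q||P) = 0.3030

KL divergence is not symmetric: D_KL(P||Q) ≠ D_KL(Q||P) in general.

D_KL(P||Q) = 0.2710 dits
D_KL(Q||P) = 0.3030 dits

No, they are not equal!

This asymmetry is why KL divergence is not a true distance metric.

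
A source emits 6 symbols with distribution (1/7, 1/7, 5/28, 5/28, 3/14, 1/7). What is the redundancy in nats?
0.0124 nats

Redundancy measures how far a source is from maximum entropy:
R = H_max - H(X)

Maximum entropy for 6 symbols: H_max = log_e(6) = 1.7918 nats
Actual entropy: H(X) = 1.7793 nats
Redundancy: R = 1.7918 - 1.7793 = 0.0124 nats

This redundancy represents potential for compression: the source could be compressed by 0.0124 nats per symbol.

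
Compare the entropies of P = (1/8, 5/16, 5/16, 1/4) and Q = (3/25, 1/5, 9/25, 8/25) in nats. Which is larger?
P

Computing entropies in nats:
H(P) = 1.3335
H(Q) = 1.3087

Distribution P has higher entropy.

Intuition: The distribution closer to uniform (more spread out) has higher entropy.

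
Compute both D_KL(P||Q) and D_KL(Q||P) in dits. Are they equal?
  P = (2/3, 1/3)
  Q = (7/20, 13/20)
D_KL(P||Q) = 0.0899, D_KL(Q||P) = 0.0906

KL divergence is not symmetric: D_KL(P||Q) ≠ D_KL(Q||P) in general.

D_KL(P||Q) = 0.0899 dits
D_KL(Q||P) = 0.0906 dits

No, they are not equal!

This asymmetry is why KL divergence is not a true distance metric.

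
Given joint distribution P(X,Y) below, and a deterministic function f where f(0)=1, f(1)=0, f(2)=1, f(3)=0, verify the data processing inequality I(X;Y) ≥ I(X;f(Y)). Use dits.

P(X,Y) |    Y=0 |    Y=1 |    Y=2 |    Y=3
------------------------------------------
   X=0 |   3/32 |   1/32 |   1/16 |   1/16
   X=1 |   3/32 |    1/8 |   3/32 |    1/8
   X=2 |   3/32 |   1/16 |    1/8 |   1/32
I(X;Y) = 0.0201, I(X;f(Y)) = 0.0131, inequality holds: 0.0201 ≥ 0.0131

Data Processing Inequality: For any Markov chain X → Y → Z, we have I(X;Y) ≥ I(X;Z).

Here Z = f(Y) is a deterministic function of Y, forming X → Y → Z.

Original I(X;Y) = 0.0201 dits

After applying f:
P(X,Z) where Z=f(Y):
- P(X,Z=0) = P(X,Y=1) + P(X,Y=3)
- P(X,Z=1) = P(X,Y=0) + P(X,Y=2)

I(X;Z) = I(X;f(Y)) = 0.0131 dits

Verification: 0.0201 ≥ 0.0131 ✓

Information cannot be created by processing; the function f can only lose information about X.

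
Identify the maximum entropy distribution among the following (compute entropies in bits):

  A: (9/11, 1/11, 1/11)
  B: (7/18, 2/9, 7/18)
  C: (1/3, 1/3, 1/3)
C

For a discrete distribution over n outcomes, entropy is maximized by the uniform distribution.

Computing entropies:
H(A) = 0.8659 bits
H(B) = 1.5420 bits
H(C) = 1.5850 bits

The uniform distribution (where all probabilities equal 1/3) achieves the maximum entropy of log_2(3) = 1.5850 bits.

Distribution C has the highest entropy.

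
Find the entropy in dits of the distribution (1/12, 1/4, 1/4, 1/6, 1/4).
0.6712 dits

Shannon entropy is H(X) = -Σ p(x) log p(x).

For P = (1/12, 1/4, 1/4, 1/6, 1/4):
H = -1/12 × log_10(1/12) -1/4 × log_10(1/4) -1/4 × log_10(1/4) -1/6 × log_10(1/6) -1/4 × log_10(1/4)
H = 0.6712 dits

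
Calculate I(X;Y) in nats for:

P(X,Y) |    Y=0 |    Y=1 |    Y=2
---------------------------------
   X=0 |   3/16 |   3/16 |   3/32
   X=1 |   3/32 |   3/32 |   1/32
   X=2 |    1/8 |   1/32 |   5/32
0.0772 nats

Mutual information: I(X;Y) = H(X) + H(Y) - H(X,Y)

Marginals:
P(X) = (15/32, 7/32, 5/16), H(X) = 1.0511 nats
P(Y) = (13/32, 5/16, 9/32), H(Y) = 1.0862 nats

Joint entropy: H(X,Y) = 2.0601 nats

I(X;Y) = 1.0511 + 1.0862 - 2.0601 = 0.0772 nats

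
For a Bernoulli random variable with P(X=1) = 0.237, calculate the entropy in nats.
0.5476 nats

The binary entropy function is:
H(p) = -p log(p) - (1-p) log(1-p)

H(0.237) = -0.237 × log_e(0.237) - 0.763 × log_e(0.763)
H(0.237) = 0.5476 nats

Note: Binary entropy is maximized at p=0.5 (H=1 bit) and minimized at p=0 or p=1 (H=0).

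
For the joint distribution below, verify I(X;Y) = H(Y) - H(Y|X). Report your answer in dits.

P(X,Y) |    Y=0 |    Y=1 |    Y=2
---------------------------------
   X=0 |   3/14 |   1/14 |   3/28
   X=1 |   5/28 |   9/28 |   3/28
I(X;Y) = 0.0280 dits

Mutual information has multiple equivalent forms:
- I(X;Y) = H(X) - H(X|Y)
- I(X;Y) = H(Y) - H(Y|X)
- I(X;Y) = H(X) + H(Y) - H(X,Y)

Computing all quantities:
H(X) = 0.2910, H(Y) = 0.4622, H(X,Y) = 0.7251
H(X|Y) = 0.2630, H(Y|X) = 0.4342

Verification:
H(X) - H(X|Y) = 0.2910 - 0.2630 = 0.0280
H(Y) - H(Y|X) = 0.4622 - 0.4342 = 0.0280
H(X) + H(Y) - H(X,Y) = 0.2910 + 0.4622 - 0.7251 = 0.0280

All forms give I(X;Y) = 0.0280 dits. ✓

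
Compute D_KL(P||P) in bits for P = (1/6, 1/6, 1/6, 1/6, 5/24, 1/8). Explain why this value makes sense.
0.0000 bits

KL divergence satisfies the Gibbs inequality: D_KL(P||Q) ≥ 0 for all distributions P, Q.

D_KL(P||Q) = Σ p(x) log(p(x)/q(x))
Each term is p(x) × log_2(p(x)/p(x)) = p(x) × log_2(1) = 0, so the sum is 0.
D_KL(P||Q) = 0.0000 bits

When P = Q, the KL divergence is exactly 0, as there is no 'divergence' between identical distributions.

This non-negativity is a fundamental property: relative entropy cannot be negative because it measures how different Q is from P.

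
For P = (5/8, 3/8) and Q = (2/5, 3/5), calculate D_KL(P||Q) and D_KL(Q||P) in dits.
D_KL(P||Q) = 0.0446, D_KL(Q||P) = 0.0449

KL divergence is not symmetric: D_KL(P||Q) ≠ D_KL(Q||P) in general.

D_KL(P||Q) = 0.0446 dits
D_KL(Q||P) = 0.0449 dits

No, they are not equal!

This asymmetry is why KL divergence is not a true distance metric.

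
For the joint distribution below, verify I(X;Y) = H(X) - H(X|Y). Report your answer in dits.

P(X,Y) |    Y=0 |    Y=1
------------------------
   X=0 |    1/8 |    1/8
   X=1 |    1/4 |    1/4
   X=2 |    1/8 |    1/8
I(X;Y) = 0.0000 dits

Mutual information has multiple equivalent forms:
- I(X;Y) = H(X) - H(X|Y)
- I(X;Y) = H(Y) - H(Y|X)
- I(X;Y) = H(X) + H(Y) - H(X,Y)

Computing all quantities:
H(X) = 0.4515, H(Y) = 0.3010, H(X,Y) = 0.7526
H(X|Y) = 0.4515, H(Y|X) = 0.3010

Verification:
H(X) - H(X|Y) = 0.4515 - 0.4515 = 0.0000
H(Y) - H(Y|X) = 0.3010 - 0.3010 = 0.0000
H(X) + H(Y) - H(X,Y) = 0.4515 + 0.3010 - 0.7526 = 0.0000

All forms give I(X;Y) = 0.0000 dits. ✓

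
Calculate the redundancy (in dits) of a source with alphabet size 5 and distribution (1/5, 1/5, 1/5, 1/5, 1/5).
0.0000 dits

Redundancy measures how far a source is from maximum entropy:
R = H_max - H(X)

Maximum entropy for 5 symbols: H_max = log_10(5) = 0.6990 dits
Actual entropy: H(X) = 0.6990 dits
Redundancy: R = 0.6990 - 0.6990 = 0.0000 dits

This redundancy represents potential for compression: the source could be compressed by 0.0000 dits per symbol.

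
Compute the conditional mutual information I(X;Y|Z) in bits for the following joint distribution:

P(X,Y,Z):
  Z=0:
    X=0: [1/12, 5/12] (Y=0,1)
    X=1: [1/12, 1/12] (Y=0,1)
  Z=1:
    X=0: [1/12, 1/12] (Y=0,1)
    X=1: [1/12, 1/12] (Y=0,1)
0.0492 bits

Conditional mutual information: I(X;Y|Z) = H(X|Z) + H(Y|Z) - H(X,Y|Z)

H(Z) = 0.9183
H(X,Z) = 1.7925 → H(X|Z) = 0.8742
H(Y,Z) = 1.7925 → H(Y|Z) = 0.8742
H(X,Y,Z) = 2.6175 → H(X,Y|Z) = 1.6992

I(X;Y|Z) = 0.8742 + 0.8742 - 1.6992 = 0.0492 bits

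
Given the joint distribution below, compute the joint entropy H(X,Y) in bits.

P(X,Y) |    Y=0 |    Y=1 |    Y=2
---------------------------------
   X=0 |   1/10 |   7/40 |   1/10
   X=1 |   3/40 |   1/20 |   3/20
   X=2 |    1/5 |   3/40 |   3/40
3.0363 bits

Joint entropy is H(X,Y) = -Σ_{x,y} p(x,y) log p(x,y).

Summing over all non-zero entries:
H(X,Y) = -[1/10·log_2(1/10) + 7/40·log_2(7/40) + 1/10·log_2(1/10) + 3/40·log_2(3/40) + 1/20·log_2(1/20) + 3/20·log_2(3/20) + 1/5·log_2(1/5) + 3/40·log_2(3/40) + 3/40·log_2(3/40)]
H(X,Y) = 3.0363 bits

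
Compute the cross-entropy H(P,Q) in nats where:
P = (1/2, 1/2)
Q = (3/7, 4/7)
0.7035 nats

Cross-entropy: H(P,Q) = -Σ p(x) log q(x)

Alternatively: H(P,Q) = H(P) + D_KL(P||Q)
H(P) = 0.6931 nats
D_KL(P||Q) = 0.0103 nats

H(P,Q) = 0.6931 + 0.0103 = 0.7035 nats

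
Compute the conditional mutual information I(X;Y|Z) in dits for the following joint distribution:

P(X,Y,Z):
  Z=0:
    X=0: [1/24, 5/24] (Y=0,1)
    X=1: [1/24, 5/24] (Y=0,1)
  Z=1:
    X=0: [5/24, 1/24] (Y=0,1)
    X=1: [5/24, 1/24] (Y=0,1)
0.0000 dits

Conditional mutual information: I(X;Y|Z) = H(X|Z) + H(Y|Z) - H(X,Y|Z)

H(Z) = 0.3010
H(X,Z) = 0.6021 → H(X|Z) = 0.3010
H(Y,Z) = 0.4967 → H(Y|Z) = 0.1957
H(X,Y,Z) = 0.7977 → H(X,Y|Z) = 0.4967

I(X;Y|Z) = 0.3010 + 0.1957 - 0.4967 = 0.0000 dits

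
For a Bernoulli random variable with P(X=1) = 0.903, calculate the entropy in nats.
0.3184 nats

The binary entropy function is:
H(p) = -p log(p) - (1-p) log(1-p)

H(0.903) = -0.903 × log_e(0.903) - 0.097 × log_e(0.097)
H(0.903) = 0.3184 nats

Note: Binary entropy is maximized at p=0.5 (H=1 bit) and minimized at p=0 or p=1 (H=0).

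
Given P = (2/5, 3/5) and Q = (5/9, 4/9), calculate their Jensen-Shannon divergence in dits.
0.0053 dits

Jensen-Shannon divergence is:
JSD(P||Q) = 0.5 × D_KL(P||M) + 0.5 × D_KL(Q||M)
where M = 0.5 × (P + Q) is the mixture distribution.

M = 0.5 × (2/5, 3/5) + 0.5 × (5/9, 4/9) = (0.477778, 0.522222)

D_KL(P||M) = 0.0053 dits
D_KL(Q||M) = 0.0053 dits

JSD(P||Q) = 0.5 × 0.0053 + 0.5 × 0.0053 = 0.0053 dits

Unlike KL divergence, JSD is symmetric and bounded: 0 ≤ JSD ≤ log(2).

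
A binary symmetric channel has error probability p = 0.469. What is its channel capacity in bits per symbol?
0.0028 bits

For a binary symmetric channel (BSC) with error probability p:
Capacity C = 1 - H(p) bits per symbol

where H(p) = -p log₂(p) - (1-p) log₂(1-p) is the binary entropy function.

H(0.469) = 0.9972 bits
C = 1 - 0.9972 = 0.0028 bits per symbol

This means we can reliably transmit up to 0.0028 bits of information per channel use.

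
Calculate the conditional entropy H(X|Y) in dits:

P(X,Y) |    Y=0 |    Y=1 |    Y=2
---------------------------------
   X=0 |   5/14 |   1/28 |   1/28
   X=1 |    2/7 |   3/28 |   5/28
0.2686 dits

Using the chain rule: H(X|Y) = H(X,Y) - H(Y)

First, compute H(X,Y) = 0.6561 dits

Marginal P(Y) = (9/14, 1/7, 3/14)
H(Y) = 0.3874 dits

H(X|Y) = H(X,Y) - H(Y) = 0.6561 - 0.3874 = 0.2686 dits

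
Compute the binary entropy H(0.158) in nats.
0.4363 nats

The binary entropy function is:
H(p) = -p log(p) - (1-p) log(1-p)

H(0.158) = -0.158 × log_e(0.158) - 0.842 × log_e(0.842)
H(0.158) = 0.4363 nats

Note: Binary entropy is maximized at p=0.5 (H=1 bit) and minimized at p=0 or p=1 (H=0).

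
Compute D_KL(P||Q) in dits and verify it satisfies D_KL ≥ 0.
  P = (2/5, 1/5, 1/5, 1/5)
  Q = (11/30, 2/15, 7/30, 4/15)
0.0120 dits

KL divergence satisfies the Gibbs inequality: D_KL(P||Q) ≥ 0 for all distributions P, Q.

D_KL(P||Q) = Σ p(x) log(p(x)/q(x))
Term by term:
  x=0: 2/5 × log_10[(2/5)/(11/30)] = 0.0151
  x=1: 1/5 × log_10[(1/5)/(2/15)] = 0.0352
  x=2: 1/5 × log_10[(1/5)/(7/30)] = -0.0134
  x=3: 1/5 × log_10[(1/5)/(4/15)] = -0.0250
D_KL(P||Q) = 0.0120 dits

D_KL(P||Q) = 0.0120 ≥ 0 ✓

This non-negativity is a fundamental property: relative entropy cannot be negative because it measures how different Q is from P.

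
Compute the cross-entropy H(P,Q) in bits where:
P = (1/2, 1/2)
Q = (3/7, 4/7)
1.0149 bits

Cross-entropy: H(P,Q) = -Σ p(x) log q(x)

Alternatively: H(P,Q) = H(P) + D_KL(P||Q)
H(P) = 1.0000 bits
D_KL(P||Q) = 0.0149 bits

H(P,Q) = 1.0000 + 0.0149 = 1.0149 bits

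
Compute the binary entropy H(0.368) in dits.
0.2857 dits

The binary entropy function is:
H(p) = -p log(p) - (1-p) log(1-p)

H(0.368) = -0.368 × log_10(0.368) - 0.632 × log_10(0.632)
H(0.368) = 0.2857 dits

Note: Binary entropy is maximized at p=0.5 (H=1 bit) and minimized at p=0 or p=1 (H=0).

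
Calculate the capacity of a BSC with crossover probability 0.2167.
0.2459 bits

For a binary symmetric channel (BSC) with error probability p:
Capacity C = 1 - H(p) bits per symbol

where H(p) = -p log₂(p) - (1-p) log₂(1-p) is the binary entropy function.

H(0.2167) = 0.7541 bits
C = 1 - 0.7541 = 0.2459 bits per symbol

This means we can reliably transmit up to 0.2459 bits of information per channel use.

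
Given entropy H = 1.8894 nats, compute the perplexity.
6.6154

Perplexity is e^H (or exp(H) for natural log).

H = 1.8894 nats
Perplexity = e^1.8894 = 6.6154

Interpretation: The model's uncertainty is equivalent to choosing uniformly among 6.6 options.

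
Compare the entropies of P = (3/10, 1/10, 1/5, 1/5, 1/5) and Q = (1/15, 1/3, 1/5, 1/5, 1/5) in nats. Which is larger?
P

Computing entropies in nats:
H(P) = 1.5571
H(Q) = 1.5124

Distribution P has higher entropy.

Intuition: The distribution closer to uniform (more spread out) has higher entropy.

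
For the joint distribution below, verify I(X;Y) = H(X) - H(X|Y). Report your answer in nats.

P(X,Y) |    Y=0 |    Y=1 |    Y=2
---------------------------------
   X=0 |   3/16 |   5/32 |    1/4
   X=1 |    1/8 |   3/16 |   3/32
I(X;Y) = 0.0269 nats

Mutual information has multiple equivalent forms:
- I(X;Y) = H(X) - H(X|Y)
- I(X;Y) = H(Y) - H(Y|X)
- I(X;Y) = H(X) + H(Y) - H(X,Y)

Computing all quantities:
H(X) = 0.6755, H(Y) = 1.0976, H(X,Y) = 1.7462
H(X|Y) = 0.6486, H(Y|X) = 1.0707

Verification:
H(X) - H(X|Y) = 0.6755 - 0.6486 = 0.0269
H(Y) - H(Y|X) = 1.0976 - 1.0707 = 0.0269
H(X) + H(Y) - H(X,Y) = 0.6755 + 1.0976 - 1.7462 = 0.0269

All forms give I(X;Y) = 0.0269 nats. ✓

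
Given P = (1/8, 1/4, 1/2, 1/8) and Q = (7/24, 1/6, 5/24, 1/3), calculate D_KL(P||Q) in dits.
0.1349 dits

KL divergence: D_KL(P||Q) = Σ p(x) log(p(x)/q(x))

Computing term by term:
  x=0: 1/8 × log_10[(1/8)/(7/24)] = 1/8 × -0.3680 = -0.0460
  x=1: 1/4 × log_10[(1/4)/(1/6)] = 1/4 × 0.1761 = 0.0440
  x=2: 1/2 × log_10[(1/2)/(5/24)] = 1/2 × 0.3802 = 0.1901
  x=3: 1/8 × log_10[(1/8)/(1/3)] = 1/8 × -0.4260 = -0.0532

D_KL(P||Q) = 0.1349 dits

Note: KL divergence is always non-negative and equals 0 iff P = Q.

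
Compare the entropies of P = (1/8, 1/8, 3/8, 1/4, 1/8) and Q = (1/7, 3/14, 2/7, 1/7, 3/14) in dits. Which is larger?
Q

Computing entropies in dits:
H(P) = 0.6489
H(Q) = 0.6836

Distribution Q has higher entropy.

Intuition: The distribution closer to uniform (more spread out) has higher entropy.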